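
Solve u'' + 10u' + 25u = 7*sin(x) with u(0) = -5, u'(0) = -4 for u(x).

Characteristic equation r² + 10r + 25 = 0 has discriminant (10)² - 4·(25) = 0, so r = -5 is a repeated root.
Hence u_h = (C1 + C2*x)*exp(-5*x).
Try u_p = A*cos(x) + B*sin(x). Substituting and equating the coefficients of cos(x) and sin(x) gives A = -35/338, B = 42/169, so u_p = -35*cos(x)/338 + 42*sin(x)/169.
General solution: u = -35*cos(x)/338 + 42*sin(x)/169 + C1*exp(-5*x) + C2*x*exp(-5*x).
Apply the initial conditions: u(0) = -35/338 + C1 = -5 and u'(0) = 42/169 + C2 - 5*C1 = -4. Solving gives C1 = -1655/338, C2 = -747/26.

u = -1655*exp(-5*x)/338 - 35*cos(x)/338 + 42*sin(x)/169 - 747*x*exp(-5*x)/26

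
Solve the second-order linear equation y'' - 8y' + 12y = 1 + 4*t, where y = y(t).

y = 11/36 + t/3 + C1*exp(2*t) + C2*exp(6*t)

Characteristic equation r² - 8r + 12 = 0 factors as (r - 2)(r - 6) = 0, so r = 2, 6.
Hence y_h = C1*exp(2*t) + C2*exp(6*t).
For the particular solution try y_p = A0 + A1*t. Substituting and matching coefficients of each power of t gives A0 = 11/36, A1 = 1/3, so y_p = 11/36 + t/3.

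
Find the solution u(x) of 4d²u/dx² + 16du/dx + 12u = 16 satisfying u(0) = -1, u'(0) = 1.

Divide through by 4: u'' + 4u' + 3u = 4.
Characteristic equation r² + 4r + 3 = 0 factors as (r + 3)(r + 1) = 0, so r = -3, -1.
Hence u_h = C1*exp(-3*x) + C2*exp(-x).
For the particular solution try u_p = A0. Substituting and matching coefficients of each power of x gives A0 = 4/3, so u_p = 4/3.
General solution: u = 4/3 + C1*exp(-3*x) + C2*exp(-x).
Apply the initial conditions: u(0) = 4/3 + C1 + C2 = -1 and u'(0) = -C2 - 3*C1 = 1. Solving gives C1 = 2/3, C2 = -3.

u = 4/3 - 3*exp(-x) + 2*exp(-3*x)/3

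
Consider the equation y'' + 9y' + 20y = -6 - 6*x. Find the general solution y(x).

Characteristic equation r² + 9r + 20 = 0 factors as (r + 4)(r + 5) = 0, so r = -4, -5.
Hence y_h = C1*exp(-4*x) + C2*exp(-5*x).
For the particular solution try y_p = A0 + A1*x. Substituting and matching coefficients of each power of x gives A0 = -33/200, A1 = -3/10, so y_p = -33/200 - 3*x/10.

y = -33/200 - 3*x/10 + C1*exp(-4*x) + C2*exp(-5*x)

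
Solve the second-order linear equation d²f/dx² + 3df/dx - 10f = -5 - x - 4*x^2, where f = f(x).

f = 341/500 + 2*x**2/5 + 17*x/50 + C1*exp(-5*x) + C2*exp(2*x)

Characteristic equation r² + 3r - 10 = 0 factors as (r + 5)(r - 2) = 0, so r = -5, 2.
Hence f_h = C1*exp(-5*x) + C2*exp(2*x).
For the particular solution try f_p = A0 + A1*x + A2*x^2. Substituting and matching coefficients of each power of x gives A0 = 341/500, A1 = 17/50, A2 = 2/5, so f_p = 341/500 + 2*x^2/5 + 17*x/50.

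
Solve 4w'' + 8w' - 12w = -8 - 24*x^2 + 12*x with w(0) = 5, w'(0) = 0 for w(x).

w = 28/9 + 2*x**2 + 5*x/3 + 8*exp(-3*x)/9 + exp(x)

Divide through by 4: w'' + 2w' - 3w = -2 - 6*x^2 + 3*x.
Characteristic equation r² + 2r - 3 = 0 factors as (r - 1)(r + 3) = 0, so r = 1, -3.
Hence w_h = C1*exp(x) + C2*exp(-3*x).
For the particular solution try w_p = A0 + A1*x + A2*x^2. Substituting and matching coefficients of each power of x gives A0 = 28/9, A1 = 5/3, A2 = 2, so w_p = 28/9 + 2*x^2 + 5*x/3.
General solution: w = 28/9 + 2*x^2 + 5*x/3 + C1*exp(x) + C2*exp(-3*x).
Apply the initial conditions: w(0) = 28/9 + C1 + C2 = 5 and w'(0) = 5/3 + C1 - 3*C2 = 0. Solving gives C1 = 1, C2 = 8/9.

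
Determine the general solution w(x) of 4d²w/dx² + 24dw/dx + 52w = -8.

w = -2/13 + C1*cos(2*x)*exp(-3*x) + C2*exp(-3*x)*sin(2*x)

Divide through by 4: w'' + 6w' + 13w = -2.
Characteristic equation r² + 6r + 13 = 0 has discriminant (6)² - 4·(13) = -16 < 0, so r = -3 ± 2i.
Hence w_h = C1*cos(2*x)*exp(-3*x) + C2*exp(-3*x)*sin(2*x).
For the particular solution try w_p = A0. Substituting and matching coefficients of each power of x gives A0 = -2/13, so w_p = -2/13.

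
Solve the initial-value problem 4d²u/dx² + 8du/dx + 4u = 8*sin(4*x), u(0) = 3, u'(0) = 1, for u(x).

u = -30*sin(4*x)/289 - 16*cos(4*x)/289 + 883*exp(-x)/289 + 76*x*exp(-x)/17

Divide through by 4: u'' + 2u' + u = 2*sin(4*x).
Characteristic equation r² + 2r + 1 = 0 has discriminant (2)² - 4·(1) = 0, so r = -1 is a repeated root.
Hence u_h = (C1 + C2*x)*exp(-x).
Try u_p = A*cos(4*x) + B*sin(4*x). Substituting and equating the coefficients of cos(4x) and sin(4x) gives A = -16/289, B = -30/289, so u_p = -30*sin(4*x)/289 - 16*cos(4*x)/289.
General solution: u = -30*sin(4*x)/289 - 16*cos(4*x)/289 + C1*exp(-x) + C2*x*exp(-x).
Apply the initial conditions: u(0) = -16/289 + C1 = 3 and u'(0) = -120/289 + C2 - C1 = 1. Solving gives C1 = 883/289, C2 = 76/17.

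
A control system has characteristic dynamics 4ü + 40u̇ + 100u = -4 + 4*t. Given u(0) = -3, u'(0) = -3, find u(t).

u = -7/125 - 368*exp(-5*t)/125 + t/25 - 444*t*exp(-5*t)/25

Divide through by 4: u'' + 10u' + 25u = -1 + t.
Characteristic equation r² + 10r + 25 = 0 has discriminant (10)² - 4·(25) = 0, so r = -5 is a repeated root.
Hence u_h = (C1 + C2*t)*exp(-5*t).
For the particular solution try u_p = A0 + A1*t. Substituting and matching coefficients of each power of t gives A0 = -7/125, A1 = 1/25, so u_p = -7/125 + t/25.
General solution: u = -7/125 + t/25 + C1*exp(-5*t) + C2*t*exp(-5*t).
Apply the initial conditions: u(0) = -7/125 + C1 = -3 and u'(0) = 1/25 + C2 - 5*C1 = -3. Solving gives C1 = -368/125, C2 = -444/25.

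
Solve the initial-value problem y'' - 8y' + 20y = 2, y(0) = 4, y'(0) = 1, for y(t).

Characteristic equation r² - 8r + 20 = 0 has discriminant (-8)² - 4·(20) = -16 < 0, so r = 4 ± 2i.
Hence y_h = C1*cos(2*t)*exp(4*t) + C2*exp(4*t)*sin(2*t).
For the particular solution try y_p = A0. Substituting and matching coefficients of each power of t gives A0 = 1/10, so y_p = 1/10.
General solution: y = 1/10 + C1*cos(2*t)*exp(4*t) + C2*exp(4*t)*sin(2*t).
Apply the initial conditions: y(0) = 1/10 + C1 = 4 and y'(0) = 2*C2 + 4*C1 = 1. Solving gives C1 = 39/10, C2 = -73/10.

y = 1/10 - 73*exp(4*t)*sin(2*t)/10 + 39*cos(2*t)*exp(4*t)/10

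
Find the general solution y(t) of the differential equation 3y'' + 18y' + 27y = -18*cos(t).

y = -12*cos(t)/25 - 9*sin(t)/25 + C1*exp(-3*t) + C2*t*exp(-3*t)

Divide through by 3: y'' + 6y' + 9y = -6*cos(t).
Characteristic equation r² + 6r + 9 = 0 has discriminant (6)² - 4·(9) = 0, so r = -3 is a repeated root.
Hence y_h = (C1 + C2*t)*exp(-3*t).
Try y_p = A*cos(t) + B*sin(t). Substituting and equating the coefficients of cos(t) and sin(t) gives A = -12/25, B = -9/25, so y_p = -12*cos(t)/25 - 9*sin(t)/25.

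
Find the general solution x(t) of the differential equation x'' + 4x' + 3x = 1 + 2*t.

Characteristic equation r² + 4r + 3 = 0 factors as (r + 1)(r + 3) = 0, so r = -1, -3.
Hence x_h = C1*exp(-t) + C2*exp(-3*t).
For the particular solution try x_p = A0 + A1*t. Substituting and matching coefficients of each power of t gives A0 = -5/9, A1 = 2/3, so x_p = -5/9 + 2*t/3.

x = -5/9 + 2*t/3 + C1*exp(-t) + C2*exp(-3*t)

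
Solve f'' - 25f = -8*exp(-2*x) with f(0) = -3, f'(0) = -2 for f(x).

f = -127*exp(5*x)/70 - 47*exp(-5*x)/30 + 8*exp(-2*x)/21

Characteristic equation r² - 25 = 0 factors as (r - 5)(r + 5) = 0, so r = 5, -5.
Hence f_h = C1*exp(5*x) + C2*exp(-5*x).
Try f_p = A*exp(-2*x). Substituting into the equation and dividing by exp(-2*x) gives A = 8/21, so f_p = 8*exp(-2*x)/21.
General solution: f = 8*exp(-2*x)/21 + C1*exp(5*x) + C2*exp(-5*x).
Apply the initial conditions: f(0) = 8/21 + C1 + C2 = -3 and f'(0) = -16/21 - 5*C2 + 5*C1 = -2. Solving gives C1 = -127/70, C2 = -47/30.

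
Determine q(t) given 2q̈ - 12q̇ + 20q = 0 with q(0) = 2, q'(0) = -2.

Divide through by 2: q'' - 6q' + 10q = 0.
Characteristic equation r² - 6r + 10 = 0 has discriminant (-6)² - 4·(10) = -4 < 0, so r = 3 ± i.
Hence q_h = C1*cos(t)*exp(3*t) + C2*exp(3*t)*sin(t).
Apply the initial conditions: q(0) = C1 = 2 and q'(0) = C2 + 3*C1 = -2. Solving gives C1 = 2, C2 = -8.

q = -8*exp(3*t)*sin(t) + 2*cos(t)*exp(3*t)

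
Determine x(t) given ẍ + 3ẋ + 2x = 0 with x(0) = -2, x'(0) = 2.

x = -2*exp(-t)

Characteristic equation r² + 3r + 2 = 0 factors as (r + 1)(r + 2) = 0, so r = -1, -2.
Hence x_h = C1*exp(-t) + C2*exp(-2*t).
Apply the initial conditions: x(0) = C1 + C2 = -2 and x'(0) = -C1 - 2*C2 = 2. Solving gives C1 = -2, C2 = 0.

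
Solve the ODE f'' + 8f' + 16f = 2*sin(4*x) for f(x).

Characteristic equation r² + 8r + 16 = 0 has discriminant (8)² - 4·(16) = 0, so r = -4 is a repeated root.
Hence f_h = (C1 + C2*x)*exp(-4*x).
Try f_p = A*cos(4*x) + B*sin(4*x). Substituting and equating the coefficients of cos(4x) and sin(4x) gives A = -1/16, B = 0, so f_p = -cos(4*x)/16.

f = -cos(4*x)/16 + C1*exp(-4*x) + C2*x*exp(-4*x)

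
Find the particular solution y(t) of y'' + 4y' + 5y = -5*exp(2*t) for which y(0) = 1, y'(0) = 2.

y = -5*exp(2*t)/17 + 22*cos(t)*exp(-2*t)/17 + 88*exp(-2*t)*sin(t)/17

Characteristic equation r² + 4r + 5 = 0 has discriminant (4)² - 4·(5) = -4 < 0, so r = -2 ± i.
Hence y_h = C1*cos(t)*exp(-2*t) + C2*exp(-2*t)*sin(t).
Try y_p = A*exp(2*t). Substituting into the equation and dividing by exp(2*t) gives A = -5/17, so y_p = -5*exp(2*t)/17.
General solution: y = -5*exp(2*t)/17 + C1*cos(t)*exp(-2*t) + C2*exp(-2*t)*sin(t).
Apply the initial conditions: y(0) = -5/17 + C1 = 1 and y'(0) = -10/17 + C2 - 2*C1 = 2. Solving gives C1 = 22/17, C2 = 88/17.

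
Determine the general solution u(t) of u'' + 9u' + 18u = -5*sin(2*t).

Characteristic equation r² + 9r + 18 = 0 factors as (r + 6)(r + 3) = 0, so r = -6, -3.
Hence u_h = C1*exp(-6*t) + C2*exp(-3*t).
Try u_p = A*cos(2*t) + B*sin(2*t). Substituting and equating the coefficients of cos(2t) and sin(2t) gives A = 9/52, B = -7/52, so u_p = -7*sin(2*t)/52 + 9*cos(2*t)/52.

u = -7*sin(2*t)/52 + 9*cos(2*t)/52 + C1*exp(-6*t) + C2*exp(-3*t)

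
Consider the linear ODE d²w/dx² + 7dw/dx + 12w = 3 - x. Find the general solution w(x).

Characteristic equation r² + 7r + 12 = 0 factors as (r + 4)(r + 3) = 0, so r = -4, -3.
Hence w_h = C1*exp(-4*x) + C2*exp(-3*x).
For the particular solution try w_p = A0 + A1*x. Substituting and matching coefficients of each power of x gives A0 = 43/144, A1 = -1/12, so w_p = 43/144 - x/12.

w = 43/144 - x/12 + C1*exp(-4*x) + C2*exp(-3*x)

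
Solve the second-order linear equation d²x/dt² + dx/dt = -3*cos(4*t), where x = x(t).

x = C2 - 3*sin(4*t)/68 + 3*cos(4*t)/17 + C1*exp(-t)

Characteristic equation r² + r = 0 factors as (r + 1)r = 0, so r = -1, 0.
Hence x_h = C1*exp(-t) + C2.
Try x_p = A*cos(4*t) + B*sin(4*t). Substituting and equating the coefficients of cos(4t) and sin(4t) gives A = 3/17, B = -3/68, so x_p = -3*sin(4*t)/68 + 3*cos(4*t)/17.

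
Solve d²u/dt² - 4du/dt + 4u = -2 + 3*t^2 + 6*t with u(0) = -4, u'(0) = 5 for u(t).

Characteristic equation r² - 4r + 4 = 0 has discriminant (-4)² - 4·(4) = 0, so r = 2 is a repeated root.
Hence u_h = (C1 + C2*t)*exp(2*t).
For the particular solution try u_p = A0 + A1*t + A2*t^2. Substituting and matching coefficients of each power of t gives A0 = 17/8, A1 = 3, A2 = 3/4, so u_p = 17/8 + 3*t + 3*t^2/4.
General solution: u = 17/8 + 3*t + 3*t^2/4 + C1*exp(2*t) + C2*t*exp(2*t).
Apply the initial conditions: u(0) = 17/8 + C1 = -4 and u'(0) = 3 + C2 + 2*C1 = 5. Solving gives C1 = -49/8, C2 = 57/4.

u = 17/8 + 3*t - 49*exp(2*t)/8 + 3*t**2/4 + 57*t*exp(2*t)/4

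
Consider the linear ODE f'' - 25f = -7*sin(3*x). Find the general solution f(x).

f = 7*sin(3*x)/34 + C1*exp(5*x) + C2*exp(-5*x)

Characteristic equation r² - 25 = 0 factors as (r - 5)(r + 5) = 0, so r = 5, -5.
Hence f_h = C1*exp(5*x) + C2*exp(-5*x).
Try f_p = A*cos(3*x) + B*sin(3*x). Substituting and equating the coefficients of cos(3x) and sin(3x) gives A = 0, B = 7/34, so f_p = 7*sin(3*x)/34.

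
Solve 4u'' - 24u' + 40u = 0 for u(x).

Divide through by 4: u'' - 6u' + 10u = 0.
Characteristic equation r² - 6r + 10 = 0 has discriminant (-6)² - 4·(10) = -4 < 0, so r = 3 ± i.
Hence u_h = C1*cos(x)*exp(3*x) + C2*exp(3*x)*sin(x).

u = C1*cos(x)*exp(3*x) + C2*exp(3*x)*sin(x)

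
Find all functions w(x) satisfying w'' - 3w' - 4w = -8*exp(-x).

Characteristic equation r² - 3r - 4 = 0 factors as (r + 1)(r - 4) = 0, so r = -1, 4.
Hence w_h = C1*exp(-x) + C2*exp(4*x).
Since exp(-x) solves the homogeneous equation (r = -1 is a root of multiplicity 1), multiply the trial by x. Try w_p = A*x*exp(-x). Substituting into the equation and dividing by exp(-x) gives A = 8/5, so w_p = 8*x*exp(-x)/5.

w = C1*exp(-x) + C2*exp(4*x) + 8*x*exp(-x)/5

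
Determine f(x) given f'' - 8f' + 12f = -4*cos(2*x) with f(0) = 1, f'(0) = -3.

Characteristic equation r² - 8r + 12 = 0 factors as (r - 6)(r - 2) = 0, so r = 6, 2.
Hence f_h = C1*exp(6*x) + C2*exp(2*x).
Try f_p = A*cos(2*x) + B*sin(2*x). Substituting and equating the coefficients of cos(2x) and sin(2x) gives A = -1/10, B = 1/5, so f_p = -cos(2*x)/10 + sin(2*x)/5.
General solution: f = -cos(2*x)/10 + sin(2*x)/5 + C1*exp(6*x) + C2*exp(2*x).
Apply the initial conditions: f(0) = -1/10 + C1 + C2 = 1 and f'(0) = 2/5 + 2*C2 + 6*C1 = -3. Solving gives C1 = -7/5, C2 = 5/2.

f = -7*exp(6*x)/5 - cos(2*x)/10 + sin(2*x)/5 + 5*exp(2*x)/2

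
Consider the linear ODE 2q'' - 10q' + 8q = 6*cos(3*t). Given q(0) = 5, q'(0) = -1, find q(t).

q = -46*exp(4*t)/25 - 9*sin(3*t)/50 - 3*cos(3*t)/50 + 69*exp(t)/10

Divide through by 2: q'' - 5q' + 4q = 3*cos(3*t).
Characteristic equation r² - 5r + 4 = 0 factors as (r - 4)(r - 1) = 0, so r = 4, 1.
Hence q_h = C1*exp(4*t) + C2*exp(t).
Try q_p = A*cos(3*t) + B*sin(3*t). Substituting and equating the coefficients of cos(3t) and sin(3t) gives A = -3/50, B = -9/50, so q_p = -9*sin(3*t)/50 - 3*cos(3*t)/50.
General solution: q = -9*sin(3*t)/50 - 3*cos(3*t)/50 + C1*exp(4*t) + C2*exp(t).
Apply the initial conditions: q(0) = -3/50 + C1 + C2 = 5 and q'(0) = -27/50 + C2 + 4*C1 = -1. Solving gives C1 = -46/25, C2 = 69/10.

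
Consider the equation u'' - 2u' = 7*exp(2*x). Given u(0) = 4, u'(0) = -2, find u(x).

Characteristic equation r² - 2r = 0 factors as (r - 2)r = 0, so r = 2, 0.
Hence u_h = C1*exp(2*x) + C2.
Since exp(2*x) solves the homogeneous equation (r = 2 is a root of multiplicity 1), multiply the trial by x. Try u_p = A*x*exp(2*x). Substituting into the equation and dividing by exp(2*x) gives A = 7/2, so u_p = 7*x*exp(2*x)/2.
General solution: u = C2 + C1*exp(2*x) + 7*x*exp(2*x)/2.
Apply the initial conditions: u(0) = C1 + C2 = 4 and u'(0) = 7/2 + 2*C1 = -2. Solving gives C1 = -11/4, C2 = 27/4.

u = 27/4 - 11*exp(2*x)/4 + 7*x*exp(2*x)/2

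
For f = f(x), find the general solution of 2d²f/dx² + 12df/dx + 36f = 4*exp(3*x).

Divide through by 2: f'' + 6f' + 18f = 2*exp(3*x).
Characteristic equation r² + 6r + 18 = 0 has discriminant (6)² - 4·(18) = -36 < 0, so r = -3 ± 3i.
Hence f_h = C1*cos(3*x)*exp(-3*x) + C2*exp(-3*x)*sin(3*x).
Try f_p = A*exp(3*x). Substituting into the equation and dividing by exp(3*x) gives A = 2/45, so f_p = 2*exp(3*x)/45.

f = 2*exp(3*x)/45 + C1*cos(3*x)*exp(-3*x) + C2*exp(-3*x)*sin(3*x)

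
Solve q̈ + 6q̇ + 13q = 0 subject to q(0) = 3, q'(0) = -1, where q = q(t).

q = 3*cos(2*t)*exp(-3*t) + 4*exp(-3*t)*sin(2*t)

Characteristic equation r² + 6r + 13 = 0 has discriminant (6)² - 4·(13) = -16 < 0, so r = -3 ± 2i.
Hence q_h = C1*cos(2*t)*exp(-3*t) + C2*exp(-3*t)*sin(2*t).
Apply the initial conditions: q(0) = C1 = 3 and q'(0) = -3*C1 + 2*C2 = -1. Solving gives C1 = 3, C2 = 4.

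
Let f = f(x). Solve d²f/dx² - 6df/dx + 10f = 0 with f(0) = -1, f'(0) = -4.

f = -cos(x)*exp(3*x) - exp(3*x)*sin(x)

Characteristic equation r² - 6r + 10 = 0 has discriminant (-6)² - 4·(10) = -4 < 0, so r = 3 ± i.
Hence f_h = C1*cos(x)*exp(3*x) + C2*exp(3*x)*sin(x).
Apply the initial conditions: f(0) = C1 = -1 and f'(0) = C2 + 3*C1 = -4. Solving gives C1 = -1, C2 = -1.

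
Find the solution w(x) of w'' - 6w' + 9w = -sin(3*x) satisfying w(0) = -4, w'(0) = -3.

w = -71*exp(3*x)/18 - cos(3*x)/18 + 53*x*exp(3*x)/6

Characteristic equation r² - 6r + 9 = 0 has discriminant (-6)² - 4·(9) = 0, so r = 3 is a repeated root.
Hence w_h = (C1 + C2*x)*exp(3*x).
Try w_p = A*cos(3*x) + B*sin(3*x). Substituting and equating the coefficients of cos(3x) and sin(3x) gives A = -1/18, B = 0, so w_p = -cos(3*x)/18.
General solution: w = -cos(3*x)/18 + C1*exp(3*x) + C2*x*exp(3*x).
Apply the initial conditions: w(0) = -1/18 + C1 = -4 and w'(0) = C2 + 3*C1 = -3. Solving gives C1 = -71/18, C2 = 53/6.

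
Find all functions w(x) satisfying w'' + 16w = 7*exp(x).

w = 7*exp(x)/17 + C1*cos(4*x) + C2*sin(4*x)

Characteristic equation r² + 16 = 0 has discriminant (0)² - 4·(16) = -64 < 0, so r = ± 4i.
Hence w_h = C1*cos(4*x) + C2*sin(4*x).
Try w_p = A*exp(x). Substituting into the equation and dividing by exp(x) gives A = 7/17, so w_p = 7*exp(x)/17.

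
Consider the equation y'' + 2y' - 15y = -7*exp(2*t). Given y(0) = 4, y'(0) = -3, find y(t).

Characteristic equation r² + 2r - 15 = 0 factors as (r + 5)(r - 3) = 0, so r = -5, 3.
Hence y_h = C1*exp(-5*t) + C2*exp(3*t).
Try y_p = A*exp(2*t). Substituting into the equation and dividing by exp(2*t) gives A = 1, so y_p = exp(2*t).
General solution: y = C1*exp(-5*t) + C2*exp(3*t) + exp(2*t).
Apply the initial conditions: y(0) = 1 + C1 + C2 = 4 and y'(0) = 2 - 5*C1 + 3*C2 = -3. Solving gives C1 = 7/4, C2 = 5/4.

y = 5*exp(3*t)/4 + 7*exp(-5*t)/4 + exp(2*t)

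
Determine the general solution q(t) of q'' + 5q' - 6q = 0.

q = C1*exp(-6*t) + C2*exp(t)

Characteristic equation r² + 5r - 6 = 0 factors as (r + 6)(r - 1) = 0, so r = -6, 1.
Hence q_h = C1*exp(-6*t) + C2*exp(t).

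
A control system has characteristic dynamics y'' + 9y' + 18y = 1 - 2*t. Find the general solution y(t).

y = 1/9 - t/9 + C1*exp(-3*t) + C2*exp(-6*t)

Characteristic equation r² + 9r + 18 = 0 factors as (r + 3)(r + 6) = 0, so r = -3, -6.
Hence y_h = C1*exp(-3*t) + C2*exp(-6*t).
For the particular solution try y_p = A0 + A1*t. Substituting and matching coefficients of each power of t gives A0 = 1/9, A1 = -1/9, so y_p = 1/9 - t/9.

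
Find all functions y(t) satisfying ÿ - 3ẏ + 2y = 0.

y = C1*exp(2*t) + C2*exp(t)

Characteristic equation r² - 3r + 2 = 0 factors as (r - 2)(r - 1) = 0, so r = 2, 1.
Hence y_h = C1*exp(2*t) + C2*exp(t).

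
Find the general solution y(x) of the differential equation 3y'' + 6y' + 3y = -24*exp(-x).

y = C1*exp(-x) - 4*x**2*exp(-x) + C2*x*exp(-x)

Divide through by 3: y'' + 2y' + y = -8*exp(-x).
Characteristic equation r² + 2r + 1 = 0 has discriminant (2)² - 4·(1) = 0, so r = -1 is a repeated root.
Hence y_h = (C1 + C2*x)*exp(-x).
Since exp(-x) solves the homogeneous equation (r = -1 is a root of multiplicity 2), multiply the trial by x^2. Try y_p = A*x^2*exp(-x). Substituting into the equation and dividing by exp(-x) gives A = -4, so y_p = -4*x^2*exp(-x).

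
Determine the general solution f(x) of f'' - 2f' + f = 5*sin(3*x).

f = -2*sin(3*x)/5 + 3*cos(3*x)/10 + C1*exp(x) + C2*x*exp(x)

Characteristic equation r² - 2r + 1 = 0 has discriminant (-2)² - 4·(1) = 0, so r = 1 is a repeated root.
Hence f_h = (C1 + C2*x)*exp(x).
Try f_p = A*cos(3*x) + B*sin(3*x). Substituting and equating the coefficients of cos(3x) and sin(3x) gives A = 3/10, B = -2/5, so f_p = -2*sin(3*x)/5 + 3*cos(3*x)/10.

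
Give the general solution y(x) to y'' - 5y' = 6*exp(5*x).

Characteristic equation r² - 5r = 0 factors as (r - 5)r = 0, so r = 5, 0.
Hence y_h = C1*exp(5*x) + C2.
Since exp(5*x) solves the homogeneous equation (r = 5 is a root of multiplicity 1), multiply the trial by x. Try y_p = A*x*exp(5*x). Substituting into the equation and dividing by exp(5*x) gives A = 6/5, so y_p = 6*x*exp(5*x)/5.

y = C2 + C1*exp(5*x) + 6*x*exp(5*x)/5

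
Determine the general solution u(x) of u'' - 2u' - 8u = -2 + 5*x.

u = 13/32 - 5*x/8 + C1*exp(-2*x) + C2*exp(4*x)

Characteristic equation r² - 2r - 8 = 0 factors as (r + 2)(r - 4) = 0, so r = -2, 4.
Hence u_h = C1*exp(-2*x) + C2*exp(4*x).
For the particular solution try u_p = A0 + A1*x. Substituting and matching coefficients of each power of x gives A0 = 13/32, A1 = -5/8, so u_p = 13/32 - 5*x/8.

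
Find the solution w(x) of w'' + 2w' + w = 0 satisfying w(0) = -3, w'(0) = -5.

w = -3*exp(-x) - 8*x*exp(-x)

Characteristic equation r² + 2r + 1 = 0 has discriminant (2)² - 4·(1) = 0, so r = -1 is a repeated root.
Hence w_h = (C1 + C2*x)*exp(-x).
Apply the initial conditions: w(0) = C1 = -3 and w'(0) = C2 - C1 = -5. Solving gives C1 = -3, C2 = -8.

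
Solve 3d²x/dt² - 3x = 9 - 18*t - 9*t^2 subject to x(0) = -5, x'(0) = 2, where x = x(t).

Divide through by 3: x'' - x = 3 - 6*t - 3*t^2.
Characteristic equation r² - 1 = 0 factors as (r - 1)(r + 1) = 0, so r = 1, -1.
Hence x_h = C1*exp(t) + C2*exp(-t).
For the particular solution try x_p = A0 + A1*t + A2*t^2. Substituting and matching coefficients of each power of t gives A0 = 3, A1 = 6, A2 = 3, so x_p = 3 + 3*t^2 + 6*t.
General solution: x = 3 + 3*t^2 + 6*t + C1*exp(t) + C2*exp(-t).
Apply the initial conditions: x(0) = 3 + C1 + C2 = -5 and x'(0) = 6 + C1 - C2 = 2. Solving gives C1 = -6, C2 = -2.

x = 3 - 6*exp(t) - 2*exp(-t) + 3*t**2 + 6*t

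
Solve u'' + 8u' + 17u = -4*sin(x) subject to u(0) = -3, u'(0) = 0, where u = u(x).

Characteristic equation r² + 8r + 17 = 0 has discriminant (8)² - 4·(17) = -4 < 0, so r = -4 ± i.
Hence u_h = C1*cos(x)*exp(-4*x) + C2*exp(-4*x)*sin(x).
Try u_p = A*cos(x) + B*sin(x). Substituting and equating the coefficients of cos(x) and sin(x) gives A = 1/10, B = -1/5, so u_p = -sin(x)/5 + cos(x)/10.
General solution: u = -sin(x)/5 + cos(x)/10 + C1*cos(x)*exp(-4*x) + C2*exp(-4*x)*sin(x).
Apply the initial conditions: u(0) = 1/10 + C1 = -3 and u'(0) = -1/5 + C2 - 4*C1 = 0. Solving gives C1 = -31/10, C2 = -61/5.

u = -sin(x)/5 + cos(x)/10 - 61*exp(-4*x)*sin(x)/5 - 31*cos(x)*exp(-4*x)/10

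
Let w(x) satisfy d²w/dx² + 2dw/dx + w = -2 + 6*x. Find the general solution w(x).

w = -14 + 6*x + C1*exp(-x) + C2*x*exp(-x)

Characteristic equation r² + 2r + 1 = 0 has discriminant (2)² - 4·(1) = 0, so r = -1 is a repeated root.
Hence w_h = (C1 + C2*x)*exp(-x).
For the particular solution try w_p = A0 + A1*x. Substituting and matching coefficients of each power of x gives A0 = -14, A1 = 6, so w_p = -14 + 6*x.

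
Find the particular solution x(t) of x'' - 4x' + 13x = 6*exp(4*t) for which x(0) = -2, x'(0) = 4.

Characteristic equation r² - 4r + 13 = 0 has discriminant (-4)² - 4·(13) = -36 < 0, so r = 2 ± 3i.
Hence x_h = C1*cos(3*t)*exp(2*t) + C2*exp(2*t)*sin(3*t).
Try x_p = A*exp(4*t). Substituting into the equation and dividing by exp(4*t) gives A = 6/13, so x_p = 6*exp(4*t)/13.
General solution: x = 6*exp(4*t)/13 + C1*cos(3*t)*exp(2*t) + C2*exp(2*t)*sin(3*t).
Apply the initial conditions: x(0) = 6/13 + C1 = -2 and x'(0) = 24/13 + 2*C1 + 3*C2 = 4. Solving gives C1 = -32/13, C2 = 92/39.

x = 6*exp(4*t)/13 - 32*cos(3*t)*exp(2*t)/13 + 92*exp(2*t)*sin(3*t)/39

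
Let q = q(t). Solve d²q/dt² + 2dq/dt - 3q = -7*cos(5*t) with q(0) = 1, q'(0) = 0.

Characteristic equation r² + 2r - 3 = 0 factors as (r + 3)(r - 1) = 0, so r = -3, 1.
Hence q_h = C1*exp(-3*t) + C2*exp(t).
Try q_p = A*cos(5*t) + B*sin(5*t). Substituting and equating the coefficients of cos(5t) and sin(5t) gives A = 49/221, B = -35/442, so q_p = -35*sin(5*t)/442 + 49*cos(5*t)/221.
General solution: q = -35*sin(5*t)/442 + 49*cos(5*t)/221 + C1*exp(-3*t) + C2*exp(t).
Apply the initial conditions: q(0) = 49/221 + C1 + C2 = 1 and q'(0) = -175/442 + C2 - 3*C1 = 0. Solving gives C1 = 13/136, C2 = 71/104.

q = -35*sin(5*t)/442 + 13*exp(-3*t)/136 + 49*cos(5*t)/221 + 71*exp(t)/104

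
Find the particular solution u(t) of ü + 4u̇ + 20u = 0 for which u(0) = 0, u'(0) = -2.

u = -exp(-2*t)*sin(4*t)/2

Characteristic equation r² + 4r + 20 = 0 has discriminant (4)² - 4·(20) = -64 < 0, so r = -2 ± 4i.
Hence u_h = C1*cos(4*t)*exp(-2*t) + C2*exp(-2*t)*sin(4*t).
Apply the initial conditions: u(0) = C1 = 0 and u'(0) = -2*C1 + 4*C2 = -2. Solving gives C1 = 0, C2 = -1/2.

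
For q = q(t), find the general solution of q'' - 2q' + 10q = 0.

Characteristic equation r² - 2r + 10 = 0 has discriminant (-2)² - 4·(10) = -36 < 0, so r = 1 ± 3i.
Hence q_h = C1*cos(3*t)*exp(t) + C2*exp(t)*sin(3*t).

q = C1*cos(3*t)*exp(t) + C2*exp(t)*sin(3*t)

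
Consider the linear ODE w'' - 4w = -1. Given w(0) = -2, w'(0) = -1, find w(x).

w = 1/4 - 11*exp(2*x)/8 - 7*exp(-2*x)/8

Characteristic equation r² - 4 = 0 factors as (r + 2)(r - 2) = 0, so r = -2, 2.
Hence w_h = C1*exp(-2*x) + C2*exp(2*x).
For the particular solution try w_p = A0. Substituting and matching coefficients of each power of x gives A0 = 1/4, so w_p = 1/4.
General solution: w = 1/4 + C1*exp(-2*x) + C2*exp(2*x).
Apply the initial conditions: w(0) = 1/4 + C1 + C2 = -2 and w'(0) = -2*C1 + 2*C2 = -1. Solving gives C1 = -7/8, C2 = -11/8.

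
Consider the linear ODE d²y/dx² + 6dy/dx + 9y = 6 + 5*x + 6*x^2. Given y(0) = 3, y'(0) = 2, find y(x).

y = 20/27 - x/3 + 2*x**2/3 + 61*exp(-3*x)/27 + 82*x*exp(-3*x)/9

Characteristic equation r² + 6r + 9 = 0 has discriminant (6)² - 4·(9) = 0, so r = -3 is a repeated root.
Hence y_h = (C1 + C2*x)*exp(-3*x).
For the particular solution try y_p = A0 + A1*x + A2*x^2. Substituting and matching coefficients of each power of x gives A0 = 20/27, A1 = -1/3, A2 = 2/3, so y_p = 20/27 - x/3 + 2*x^2/3.
General solution: y = 20/27 - x/3 + 2*x^2/3 + C1*exp(-3*x) + C2*x*exp(-3*x).
Apply the initial conditions: y(0) = 20/27 + C1 = 3 and y'(0) = -1/3 + C2 - 3*C1 = 2. Solving gives C1 = 61/27, C2 = 82/9.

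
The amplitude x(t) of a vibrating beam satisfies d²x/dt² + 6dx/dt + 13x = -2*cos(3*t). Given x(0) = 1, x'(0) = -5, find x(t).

x = -9*sin(3*t)/85 - 2*cos(3*t)/85 - 137*exp(-3*t)*sin(2*t)/170 + 87*cos(2*t)*exp(-3*t)/85

Characteristic equation r² + 6r + 13 = 0 has discriminant (6)² - 4·(13) = -16 < 0, so r = -3 ± 2i.
Hence x_h = C1*cos(2*t)*exp(-3*t) + C2*exp(-3*t)*sin(2*t).
Try x_p = A*cos(3*t) + B*sin(3*t). Substituting and equating the coefficients of cos(3t) and sin(3t) gives A = -2/85, B = -9/85, so x_p = -9*sin(3*t)/85 - 2*cos(3*t)/85.
General solution: x = -9*sin(3*t)/85 - 2*cos(3*t)/85 + C1*cos(2*t)*exp(-3*t) + C2*exp(-3*t)*sin(2*t).
Apply the initial conditions: x(0) = -2/85 + C1 = 1 and x'(0) = -27/85 - 3*C1 + 2*C2 = -5. Solving gives C1 = 87/85, C2 = -137/170.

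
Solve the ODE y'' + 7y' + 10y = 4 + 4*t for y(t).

y = 3/25 + 2*t/5 + C1*exp(-5*t) + C2*exp(-2*t)

Characteristic equation r² + 7r + 10 = 0 factors as (r + 5)(r + 2) = 0, so r = -5, -2.
Hence y_h = C1*exp(-5*t) + C2*exp(-2*t).
For the particular solution try y_p = A0 + A1*t. Substituting and matching coefficients of each power of t gives A0 = 3/25, A1 = 2/5, so y_p = 3/25 + 2*t/5.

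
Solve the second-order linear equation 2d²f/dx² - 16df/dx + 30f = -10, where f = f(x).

f = -1/3 + C1*exp(5*x) + C2*exp(3*x)

Divide through by 2: f'' - 8f' + 15f = -5.
Characteristic equation r² - 8r + 15 = 0 factors as (r - 5)(r - 3) = 0, so r = 5, 3.
Hence f_h = C1*exp(5*x) + C2*exp(3*x).
For the particular solution try f_p = A0. Substituting and matching coefficients of each power of x gives A0 = -1/3, so f_p = -1/3.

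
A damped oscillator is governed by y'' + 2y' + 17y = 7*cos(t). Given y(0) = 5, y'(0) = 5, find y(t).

Characteristic equation r² + 2r + 17 = 0 has discriminant (2)² - 4·(17) = -64 < 0, so r = -1 ± 4i.
Hence y_h = C1*cos(4*t)*exp(-t) + C2*exp(-t)*sin(4*t).
Try y_p = A*cos(t) + B*sin(t). Substituting and equating the coefficients of cos(t) and sin(t) gives A = 28/65, B = 7/130, so y_p = 7*sin(t)/130 + 28*cos(t)/65.
General solution: y = 7*sin(t)/130 + 28*cos(t)/65 + C1*cos(4*t)*exp(-t) + C2*exp(-t)*sin(4*t).
Apply the initial conditions: y(0) = 28/65 + C1 = 5 and y'(0) = 7/130 - C1 + 4*C2 = 5. Solving gives C1 = 297/65, C2 = 1237/520.

y = 7*sin(t)/130 + 28*cos(t)/65 + 297*cos(4*t)*exp(-t)/65 + 1237*exp(-t)*sin(4*t)/520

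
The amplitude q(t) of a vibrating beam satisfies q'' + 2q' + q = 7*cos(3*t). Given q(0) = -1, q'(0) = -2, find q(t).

q = -14*cos(3*t)/25 - 11*exp(-t)/25 + 21*sin(3*t)/50 - 37*t*exp(-t)/10

Characteristic equation r² + 2r + 1 = 0 has discriminant (2)² - 4·(1) = 0, so r = -1 is a repeated root.
Hence q_h = (C1 + C2*t)*exp(-t).
Try q_p = A*cos(3*t) + B*sin(3*t). Substituting and equating the coefficients of cos(3t) and sin(3t) gives A = -14/25, B = 21/50, so q_p = -14*cos(3*t)/25 + 21*sin(3*t)/50.
General solution: q = -14*cos(3*t)/25 + 21*sin(3*t)/50 + C1*exp(-t) + C2*t*exp(-t).
Apply the initial conditions: q(0) = -14/25 + C1 = -1 and q'(0) = 63/50 + C2 - C1 = -2. Solving gives C1 = -11/25, C2 = -37/10.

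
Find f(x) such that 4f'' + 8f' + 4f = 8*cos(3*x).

Divide through by 4: f'' + 2f' + f = 2*cos(3*x).
Characteristic equation r² + 2r + 1 = 0 has discriminant (2)² - 4·(1) = 0, so r = -1 is a repeated root.
Hence f_h = (C1 + C2*x)*exp(-x).
Try f_p = A*cos(3*x) + B*sin(3*x). Substituting and equating the coefficients of cos(3x) and sin(3x) gives A = -4/25, B = 3/25, so f_p = -4*cos(3*x)/25 + 3*sin(3*x)/25.

f = -4*cos(3*x)/25 + 3*sin(3*x)/25 + C1*exp(-x) + C2*x*exp(-x)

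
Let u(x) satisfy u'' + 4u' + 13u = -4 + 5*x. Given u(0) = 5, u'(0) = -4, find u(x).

u = -72/169 + 5*x/13 + 917*cos(3*x)*exp(-2*x)/169 + 1093*exp(-2*x)*sin(3*x)/507

Characteristic equation r² + 4r + 13 = 0 has discriminant (4)² - 4·(13) = -36 < 0, so r = -2 ± 3i.
Hence u_h = C1*cos(3*x)*exp(-2*x) + C2*exp(-2*x)*sin(3*x).
For the particular solution try u_p = A0 + A1*x. Substituting and matching coefficients of each power of x gives A0 = -72/169, A1 = 5/13, so u_p = -72/169 + 5*x/13.
General solution: u = -72/169 + 5*x/13 + C1*cos(3*x)*exp(-2*x) + C2*exp(-2*x)*sin(3*x).
Apply the initial conditions: u(0) = -72/169 + C1 = 5 and u'(0) = 5/13 - 2*C1 + 3*C2 = -4. Solving gives C1 = 917/169, C2 = 1093/507.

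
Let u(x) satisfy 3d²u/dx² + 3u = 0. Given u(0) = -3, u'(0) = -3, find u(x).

u = -3*cos(x) - 3*sin(x)

Divide through by 3: u'' + u = 0.
Characteristic equation r² + 1 = 0 has discriminant (0)² - 4·(1) = -4 < 0, so r = ± i.
Hence u_h = C1*cos(x) + C2*sin(x).
Apply the initial conditions: u(0) = C1 = -3 and u'(0) = C2 = -3. Solving gives C1 = -3, C2 = -3.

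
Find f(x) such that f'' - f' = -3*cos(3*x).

Characteristic equation r² - r = 0 factors as (r - 1)r = 0, so r = 1, 0.
Hence f_h = C1*exp(x) + C2.
Try f_p = A*cos(3*x) + B*sin(3*x). Substituting and equating the coefficients of cos(3x) and sin(3x) gives A = 3/10, B = 1/10, so f_p = sin(3*x)/10 + 3*cos(3*x)/10.

f = C2 + sin(3*x)/10 + 3*cos(3*x)/10 + C1*exp(x)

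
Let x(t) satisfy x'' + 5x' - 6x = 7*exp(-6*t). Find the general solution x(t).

x = C1*exp(-6*t) + C2*exp(t) - t*exp(-6*t)

Characteristic equation r² + 5r - 6 = 0 factors as (r + 6)(r - 1) = 0, so r = -6, 1.
Hence x_h = C1*exp(-6*t) + C2*exp(t).
Since exp(-6*t) solves the homogeneous equation (r = -6 is a root of multiplicity 1), multiply the trial by t. Try x_p = A*t*exp(-6*t). Substituting into the equation and dividing by exp(-6*t) gives A = -1, so x_p = -t*exp(-6*t).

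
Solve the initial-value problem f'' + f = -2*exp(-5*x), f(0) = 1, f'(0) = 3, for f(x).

f = -exp(-5*x)/13 + 14*cos(x)/13 + 34*sin(x)/13

Characteristic equation r² + 1 = 0 has discriminant (0)² - 4·(1) = -4 < 0, so r = ± i.
Hence f_h = C1*cos(x) + C2*sin(x).
Try f_p = A*exp(-5*x). Substituting into the equation and dividing by exp(-5*x) gives A = -1/13, so f_p = -exp(-5*x)/13.
General solution: f = -exp(-5*x)/13 + C1*cos(x) + C2*sin(x).
Apply the initial conditions: f(0) = -1/13 + C1 = 1 and f'(0) = 5/13 + C2 = 3. Solving gives C1 = 14/13, C2 = 34/13.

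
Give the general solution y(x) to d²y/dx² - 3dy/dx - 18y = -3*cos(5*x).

Characteristic equation r² - 3r - 18 = 0 factors as (r - 6)(r + 3) = 0, so r = 6, -3.
Hence y_h = C1*exp(6*x) + C2*exp(-3*x).
Try y_p = A*cos(5*x) + B*sin(5*x). Substituting and equating the coefficients of cos(5x) and sin(5x) gives A = 129/2074, B = 45/2074, so y_p = 45*sin(5*x)/2074 + 129*cos(5*x)/2074.

y = 45*sin(5*x)/2074 + 129*cos(5*x)/2074 + C1*exp(6*x) + C2*exp(-3*x)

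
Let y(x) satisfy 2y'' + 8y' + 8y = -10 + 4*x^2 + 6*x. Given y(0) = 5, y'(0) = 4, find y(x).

Divide through by 2: y'' + 4y' + 4y = -5 + 2*x^2 + 3*x.
Characteristic equation r² + 4r + 4 = 0 has discriminant (4)² - 4·(4) = 0, so r = -2 is a repeated root.
Hence y_h = (C1 + C2*x)*exp(-2*x).
For the particular solution try y_p = A0 + A1*x + A2*x^2. Substituting and matching coefficients of each power of x gives A0 = -5/4, A1 = -1/4, A2 = 1/2, so y_p = -5/4 + x^2/2 - x/4.
General solution: y = -5/4 + x^2/2 - x/4 + C1*exp(-2*x) + C2*x*exp(-2*x).
Apply the initial conditions: y(0) = -5/4 + C1 = 5 and y'(0) = -1/4 + C2 - 2*C1 = 4. Solving gives C1 = 25/4, C2 = 67/4.

y = -5/4 + x**2/2 - x/4 + 25*exp(-2*x)/4 + 67*x*exp(-2*x)/4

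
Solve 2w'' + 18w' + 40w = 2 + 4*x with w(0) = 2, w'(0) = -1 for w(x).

w = 1/200 - 172*exp(-5*x)/25 + x/10 + 71*exp(-4*x)/8

Divide through by 2: w'' + 9w' + 20w = 1 + 2*x.
Characteristic equation r² + 9r + 20 = 0 factors as (r + 4)(r + 5) = 0, so r = -4, -5.
Hence w_h = C1*exp(-4*x) + C2*exp(-5*x).
For the particular solution try w_p = A0 + A1*x. Substituting and matching coefficients of each power of x gives A0 = 1/200, A1 = 1/10, so w_p = 1/200 + x/10.
General solution: w = 1/200 + x/10 + C1*exp(-4*x) + C2*exp(-5*x).
Apply the initial conditions: w(0) = 1/200 + C1 + C2 = 2 and w'(0) = 1/10 - 5*C2 - 4*C1 = -1. Solving gives C1 = 71/8, C2 = -172/25.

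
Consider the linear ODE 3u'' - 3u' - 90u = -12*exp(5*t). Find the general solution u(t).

u = 2*exp(5*t)/5 + C1*exp(-5*t) + C2*exp(6*t)

Divide through by 3: u'' - u' - 30u = -4*exp(5*t).
Characteristic equation r² - r - 30 = 0 factors as (r + 5)(r - 6) = 0, so r = -5, 6.
Hence u_h = C1*exp(-5*t) + C2*exp(6*t).
Try u_p = A*exp(5*t). Substituting into the equation and dividing by exp(5*t) gives A = 2/5, so u_p = 2*exp(5*t)/5.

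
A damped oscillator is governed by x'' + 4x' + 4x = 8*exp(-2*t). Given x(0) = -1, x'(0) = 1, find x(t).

x = -exp(-2*t) - t*exp(-2*t) + 4*t**2*exp(-2*t)

Characteristic equation r² + 4r + 4 = 0 has discriminant (4)² - 4·(4) = 0, so r = -2 is a repeated root.
Hence x_h = (C1 + C2*t)*exp(-2*t).
Since exp(-2*t) solves the homogeneous equation (r = -2 is a root of multiplicity 2), multiply the trial by t^2. Try x_p = A*t^2*exp(-2*t). Substituting into the equation and dividing by exp(-2*t) gives A = 4, so x_p = 4*t^2*exp(-2*t).
General solution: x = C1*exp(-2*t) + 4*t^2*exp(-2*t) + C2*t*exp(-2*t).
Apply the initial conditions: x(0) = C1 = -1 and x'(0) = C2 - 2*C1 = 1. Solving gives C1 = -1, C2 = -1.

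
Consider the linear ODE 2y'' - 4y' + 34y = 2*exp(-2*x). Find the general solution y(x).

y = exp(-2*x)/25 + C1*cos(4*x)*exp(x) + C2*exp(x)*sin(4*x)

Divide through by 2: y'' - 2y' + 17y = exp(-2*x).
Characteristic equation r² - 2r + 17 = 0 has discriminant (-2)² - 4·(17) = -64 < 0, so r = 1 ± 4i.
Hence y_h = C1*cos(4*x)*exp(x) + C2*exp(x)*sin(4*x).
Try y_p = A*exp(-2*x). Substituting into the equation and dividing by exp(-2*x) gives A = 1/25, so y_p = exp(-2*x)/25.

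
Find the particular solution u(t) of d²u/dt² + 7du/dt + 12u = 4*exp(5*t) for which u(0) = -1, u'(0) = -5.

u = -19*exp(-3*t)/2 + exp(5*t)/18 + 76*exp(-4*t)/9

Characteristic equation r² + 7r + 12 = 0 factors as (r + 4)(r + 3) = 0, so r = -4, -3.
Hence u_h = C1*exp(-4*t) + C2*exp(-3*t).
Try u_p = A*exp(5*t). Substituting into the equation and dividing by exp(5*t) gives A = 1/18, so u_p = exp(5*t)/18.
General solution: u = exp(5*t)/18 + C1*exp(-4*t) + C2*exp(-3*t).
Apply the initial conditions: u(0) = 1/18 + C1 + C2 = -1 and u'(0) = 5/18 - 4*C1 - 3*C2 = -5. Solving gives C1 = 76/9, C2 = -19/2.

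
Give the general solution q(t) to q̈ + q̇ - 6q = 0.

Characteristic equation r² + r - 6 = 0 factors as (r - 2)(r + 3) = 0, so r = 2, -3.
Hence q_h = C1*exp(2*t) + C2*exp(-3*t).

q = C1*exp(2*t) + C2*exp(-3*t)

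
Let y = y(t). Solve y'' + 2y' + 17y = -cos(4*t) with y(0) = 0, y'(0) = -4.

y = -8*sin(4*t)/65 - cos(4*t)/65 - 227*exp(-t)*sin(4*t)/260 + cos(4*t)*exp(-t)/65

Characteristic equation r² + 2r + 17 = 0 has discriminant (2)² - 4·(17) = -64 < 0, so r = -1 ± 4i.
Hence y_h = C1*cos(4*t)*exp(-t) + C2*exp(-t)*sin(4*t).
Try y_p = A*cos(4*t) + B*sin(4*t). Substituting and equating the coefficients of cos(4t) and sin(4t) gives A = -1/65, B = -8/65, so y_p = -8*sin(4*t)/65 - cos(4*t)/65.
General solution: y = -8*sin(4*t)/65 - cos(4*t)/65 + C1*cos(4*t)*exp(-t) + C2*exp(-t)*sin(4*t).
Apply the initial conditions: y(0) = -1/65 + C1 = 0 and y'(0) = -32/65 - C1 + 4*C2 = -4. Solving gives C1 = 1/65, C2 = -227/260.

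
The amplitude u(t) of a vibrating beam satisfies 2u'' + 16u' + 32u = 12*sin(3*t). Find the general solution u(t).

u = -144*cos(3*t)/625 + 42*sin(3*t)/625 + C1*exp(-4*t) + C2*t*exp(-4*t)

Divide through by 2: u'' + 8u' + 16u = 6*sin(3*t).
Characteristic equation r² + 8r + 16 = 0 has discriminant (8)² - 4·(16) = 0, so r = -4 is a repeated root.
Hence u_h = (C1 + C2*t)*exp(-4*t).
Try u_p = A*cos(3*t) + B*sin(3*t). Substituting and equating the coefficients of cos(3t) and sin(3t) gives A = -144/625, B = 42/625, so u_p = -144*cos(3*t)/625 + 42*sin(3*t)/625.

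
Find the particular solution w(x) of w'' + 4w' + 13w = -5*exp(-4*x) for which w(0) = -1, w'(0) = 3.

Characteristic equation r² + 4r + 13 = 0 has discriminant (4)² - 4·(13) = -36 < 0, so r = -2 ± 3i.
Hence w_h = C1*cos(3*x)*exp(-2*x) + C2*exp(-2*x)*sin(3*x).
Try w_p = A*exp(-4*x). Substituting into the equation and dividing by exp(-4*x) gives A = -5/13, so w_p = -5*exp(-4*x)/13.
General solution: w = -5*exp(-4*x)/13 + C1*cos(3*x)*exp(-2*x) + C2*exp(-2*x)*sin(3*x).
Apply the initial conditions: w(0) = -5/13 + C1 = -1 and w'(0) = 20/13 - 2*C1 + 3*C2 = 3. Solving gives C1 = -8/13, C2 = 1/13.

w = -5*exp(-4*x)/13 - 8*cos(3*x)*exp(-2*x)/13 + exp(-2*x)*sin(3*x)/13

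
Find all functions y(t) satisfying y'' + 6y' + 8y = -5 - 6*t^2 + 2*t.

y = -47/32 - 3*t**2/4 + 11*t/8 + C1*exp(-4*t) + C2*exp(-2*t)

Characteristic equation r² + 6r + 8 = 0 factors as (r + 4)(r + 2) = 0, so r = -4, -2.
Hence y_h = C1*exp(-4*t) + C2*exp(-2*t).
For the particular solution try y_p = A0 + A1*t + A2*t^2. Substituting and matching coefficients of each power of t gives A0 = -47/32, A1 = 11/8, A2 = -3/4, so y_p = -47/32 - 3*t^2/4 + 11*t/8.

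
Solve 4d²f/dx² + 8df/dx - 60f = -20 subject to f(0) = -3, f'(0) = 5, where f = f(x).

Divide through by 4: f'' + 2f' - 15f = -5.
Characteristic equation r² + 2r - 15 = 0 factors as (r + 5)(r - 3) = 0, so r = -5, 3.
Hence f_h = C1*exp(-5*x) + C2*exp(3*x).
For the particular solution try f_p = A0. Substituting and matching coefficients of each power of x gives A0 = 1/3, so f_p = 1/3.
General solution: f = 1/3 + C1*exp(-5*x) + C2*exp(3*x).
Apply the initial conditions: f(0) = 1/3 + C1 + C2 = -3 and f'(0) = -5*C1 + 3*C2 = 5. Solving gives C1 = -15/8, C2 = -35/24.

f = 1/3 - 35*exp(3*x)/24 - 15*exp(-5*x)/8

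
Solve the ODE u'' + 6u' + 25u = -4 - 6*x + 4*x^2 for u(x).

u = -1512/15625 - 198*x/625 + 4*x**2/25 + C1*cos(4*x)*exp(-3*x) + C2*exp(-3*x)*sin(4*x)

Characteristic equation r² + 6r + 25 = 0 has discriminant (6)² - 4·(25) = -64 < 0, so r = -3 ± 4i.
Hence u_h = C1*cos(4*x)*exp(-3*x) + C2*exp(-3*x)*sin(4*x).
For the particular solution try u_p = A0 + A1*x + A2*x^2. Substituting and matching coefficients of each power of x gives A0 = -1512/15625, A1 = -198/625, A2 = 4/25, so u_p = -1512/15625 - 198*x/625 + 4*x^2/25.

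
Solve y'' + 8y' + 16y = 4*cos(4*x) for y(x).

y = sin(4*x)/8 + C1*exp(-4*x) + C2*x*exp(-4*x)

Characteristic equation r² + 8r + 16 = 0 has discriminant (8)² - 4·(16) = 0, so r = -4 is a repeated root.
Hence y_h = (C1 + C2*x)*exp(-4*x).
Try y_p = A*cos(4*x) + B*sin(4*x). Substituting and equating the coefficients of cos(4x) and sin(4x) gives A = 0, B = 1/8, so y_p = sin(4*x)/8.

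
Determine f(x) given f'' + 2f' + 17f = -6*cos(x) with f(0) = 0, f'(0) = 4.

Characteristic equation r² + 2r + 17 = 0 has discriminant (2)² - 4·(17) = -64 < 0, so r = -1 ± 4i.
Hence f_h = C1*cos(4*x)*exp(-x) + C2*exp(-x)*sin(4*x).
Try f_p = A*cos(x) + B*sin(x). Substituting and equating the coefficients of cos(x) and sin(x) gives A = -24/65, B = -3/65, so f_p = -24*cos(x)/65 - 3*sin(x)/65.
General solution: f = -24*cos(x)/65 - 3*sin(x)/65 + C1*cos(4*x)*exp(-x) + C2*exp(-x)*sin(4*x).
Apply the initial conditions: f(0) = -24/65 + C1 = 0 and f'(0) = -3/65 - C1 + 4*C2 = 4. Solving gives C1 = 24/65, C2 = 287/260.

f = -24*cos(x)/65 - 3*sin(x)/65 + 24*cos(4*x)*exp(-x)/65 + 287*exp(-x)*sin(4*x)/260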